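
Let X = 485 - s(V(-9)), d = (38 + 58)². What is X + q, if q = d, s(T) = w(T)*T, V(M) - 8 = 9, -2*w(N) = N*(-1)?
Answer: 19113/2 ≈ 9556.5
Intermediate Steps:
w(N) = N/2 (w(N) = -N*(-1)/2 = -(-1)*N/2 = N/2)
V(M) = 17 (V(M) = 8 + 9 = 17)
s(T) = T²/2 (s(T) = (T/2)*T = T²/2)
d = 9216 (d = 96² = 9216)
q = 9216
X = 681/2 (X = 485 - 17²/2 = 485 - 289/2 = 681/2 ≈ 340.50)
X + q = 681/2 + 9216 = 19113/2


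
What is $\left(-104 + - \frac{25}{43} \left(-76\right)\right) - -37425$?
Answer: $\frac{1606703}{43} \approx 37365.0$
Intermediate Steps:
$\left(-104 + - \frac{25}{43} \left(-76\right)\right) - -37425 = \left(-104 + \left(-25\right) \frac{1}{43} \left(-76\right)\right) + 37425 = \left(-104 - - \frac{1900}{43}\right) + 37425 = \left(-104 + \frac{1900}{43}\right) + 37425 = - \frac{2572}{43} + 37425 = \frac{1606703}{43}$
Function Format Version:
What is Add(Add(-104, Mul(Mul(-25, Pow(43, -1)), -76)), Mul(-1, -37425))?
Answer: Rational(1606703, 43) ≈ 37365.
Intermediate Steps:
Add(Add(-104, Mul(Mul(-25, Pow(43, -1)), -76)), Mul(-1, -37425)) = Add(Add(-104, Mul(Mul(-25, Rational(1, 43)), -76)), 37425) = Add(Add(-104, Mul(Rational(-25, 43), -76)), 37425) = Add(Add(-104, Rational(1900, 43)), 37425) = Add(Rational(-2572, 43), 37425) = Rational(1606703, 43)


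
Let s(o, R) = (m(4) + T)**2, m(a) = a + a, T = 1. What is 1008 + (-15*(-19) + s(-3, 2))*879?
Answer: 322722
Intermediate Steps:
m(a) = 2*a
s(o, R) = 81 (s(o, R) = (2*4 + 1)**2 = (8 + 1)**2 = 9**2 = 81)
1008 + (-15*(-19) + s(-3, 2))*879 = 1008 + (-15*(-19) + 81)*879 = 1008 + (285 + 81)*879 = 1008 + 366*879 = 1008 + 321714 = 322722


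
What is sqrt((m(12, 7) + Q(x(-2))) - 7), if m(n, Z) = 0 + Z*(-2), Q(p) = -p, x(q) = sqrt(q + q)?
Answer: sqrt(-21 - 2*I) ≈ 0.21797 - 4.5878*I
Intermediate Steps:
x(q) = sqrt(2)*sqrt(q) (x(q) = sqrt(2*q) = sqrt(2)*sqrt(q))
m(n, Z) = -2*Z (m(n, Z) = 0 - 2*Z = -2*Z)
sqrt((m(12, 7) + Q(x(-2))) - 7) = sqrt((-2*7 - sqrt(2)*sqrt(-2)) - 7) = sqrt((-14 - sqrt(2)*I*sqrt(2)) - 7) = sqrt((-14 - 2*I) - 7) = sqrt(-21 - 2*I)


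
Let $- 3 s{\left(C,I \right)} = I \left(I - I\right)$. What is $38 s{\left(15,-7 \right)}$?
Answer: $0$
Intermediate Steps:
$s{\left(C,I \right)} = 0$ ($s{\left(C,I \right)} = - \frac{I \left(I - I\right)}{3} = - \frac{I 0}{3} = \left(- \frac{1}{3}\right) 0 = 0$)
$38 s{\left(15,-7 \right)} = 38 \cdot 0 = 0$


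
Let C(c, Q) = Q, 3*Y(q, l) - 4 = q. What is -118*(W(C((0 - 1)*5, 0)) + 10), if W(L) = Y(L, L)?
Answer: -4012/3 ≈ -1337.3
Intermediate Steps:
Y(q, l) = 4/3 + q/3
W(L) = 4/3 + L/3
-118*(W(C((0 - 1)*5, 0)) + 10) = -118*((4/3 + (⅓)*0) + 10) = -118*((4/3 + 0) + 10) = -118*(4/3 + 10) = -118*34/3 = -4012/3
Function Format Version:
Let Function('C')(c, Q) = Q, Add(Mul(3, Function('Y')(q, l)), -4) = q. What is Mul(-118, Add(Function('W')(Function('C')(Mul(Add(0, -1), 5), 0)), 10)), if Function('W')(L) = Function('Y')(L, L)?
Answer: Rational(-4012, 3) ≈ -1337.3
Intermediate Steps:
Function('Y')(q, l) = Add(Rational(4, 3), Mul(Rational(1, 3), q))
Function('W')(L) = Add(Rational(4, 3), Mul(Rational(1, 3), L))
Mul(-118, Add(Function('W')(Function('C')(Mul(Add(0, -1), 5), 0)), 10)) = Mul(-118, Add(Add(Rational(4, 3), Mul(Rational(1, 3), 0)), 10)) = Mul(-118, Add(Add(Rational(4, 3), 0), 10)) = Mul(-118, Add(Rational(4, 3), 10)) = Mul(-118, Rational(34, 3)) = Rational(-4012, 3)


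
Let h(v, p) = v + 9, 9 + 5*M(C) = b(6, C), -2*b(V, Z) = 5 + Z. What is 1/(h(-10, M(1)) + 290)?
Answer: 1/289 ≈ 0.0034602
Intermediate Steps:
b(V, Z) = -5/2 - Z/2 (b(V, Z) = -(5 + Z)/2 = -5/2 - Z/2)
M(C) = -23/10 - C/10 (M(C) = -9/5 + (-5/2 - C/2)/5 = -9/5 + (-½ - C/10) = -23/10 - C/10)
h(v, p) = 9 + v
1/(h(-10, M(1)) + 290) = 1/((9 - 10) + 290) = 1/(-1 + 290) = 1/289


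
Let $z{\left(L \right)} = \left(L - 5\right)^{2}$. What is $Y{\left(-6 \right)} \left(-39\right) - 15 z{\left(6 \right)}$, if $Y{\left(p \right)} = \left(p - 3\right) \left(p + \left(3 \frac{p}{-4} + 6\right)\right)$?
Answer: $\frac{3129}{2} \approx 1564.5$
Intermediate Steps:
$z{\left(L \right)} = \left(-5 + L\right)^{2}$
$Y{\left(p \right)} = \left(-3 + p\right) \left(6 + \frac{p}{4}\right)$ ($Y{\left(p \right)} = \left(-3 + p\right) \left(p + \left(3 p \left(- \frac{1}{4}\right) + 6\right)\right) = \left(-3 + p\right) \left(p + \left(3 \left(- \frac{p}{4}\right) + 6\right)\right) = \left(-3 + p\right) \left(p - \left(-6 + \frac{3 p}{4}\right)\right) = \left(-3 + p\right) \left(6 + \frac{p}{4}\right)$)
$Y{\left(-6 \right)} \left(-39\right) - 15 z{\left(6 \right)} = \left(-18 + \frac{\left(-6\right)^{2}}{4} + \frac{21}{4} \left(-6\right)\right) \left(-39\right) - 15 \left(-5 + 6\right)^{2} = \left(-18 + \frac{1}{4} \cdot 36 - \frac{63}{2}\right) \left(-39\right) - 15 \cdot 1^{2} = \left(-18 + 9 - \frac{63}{2}\right) \left(-39\right) - 15 = \left(- \frac{81}{2}\right) \left(-39\right) - 15 = \frac{3159}{2} - 15 = \frac{3129}{2}$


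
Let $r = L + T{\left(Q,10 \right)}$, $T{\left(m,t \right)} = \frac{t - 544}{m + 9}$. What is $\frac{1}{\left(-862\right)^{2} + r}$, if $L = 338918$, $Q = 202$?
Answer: $\frac{211}{228293448} \approx 9.2425 \cdot 10^{-7}$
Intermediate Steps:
$T{\left(m,t \right)} = \frac{-544 + t}{9 + m}$
$r = \frac{71511164}{211}$ ($r = 338918 + \frac{-544 + 10}{9 + 202} = 338918 + \frac{1}{211} \left(-534\right) = 338918 - \frac{534}{211} = \frac{71511164}{211} \approx 3.3892 \cdot 10^{5}$)
$\frac{1}{\left(-862\right)^{2} + r} = \frac{1}{\left(-862\right)^{2} + \frac{71511164}{211}} = \frac{1}{743044 + \frac{71511164}{211}} = \frac{1}{\frac{228293448}{211}} = \frac{211}{228293448}$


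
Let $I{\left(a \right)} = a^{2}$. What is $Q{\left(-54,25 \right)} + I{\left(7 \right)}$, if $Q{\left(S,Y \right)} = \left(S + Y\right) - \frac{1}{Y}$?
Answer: $\frac{499}{25} \approx 19.96$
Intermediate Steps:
$Q{\left(S,Y \right)} = S + Y - \frac{1}{Y}$
$Q{\left(-54,25 \right)} + I{\left(7 \right)} = \left(-54 + 25 - \frac{1}{25}\right) + 7^{2} = \left(-54 + 25 - \frac{1}{25}\right) + 49 = - \frac{726}{25} + 49 = \frac{499}{25}$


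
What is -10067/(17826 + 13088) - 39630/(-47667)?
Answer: 248419377/491192546 ≈ 0.50575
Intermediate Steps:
-10067/(17826 + 13088) - 39630/(-47667) = -10067/30914 - 39630*(-1/47667) = -10067*1/30914 + 13210/15889 = -10067/30914 + 13210/15889 = 248419377/491192546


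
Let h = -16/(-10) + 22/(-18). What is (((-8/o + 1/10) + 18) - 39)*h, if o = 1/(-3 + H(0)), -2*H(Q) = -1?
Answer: -17/50 ≈ -0.34000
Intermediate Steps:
H(Q) = ½ (H(Q) = -½*(-1) = ½)
h = 17/45 (h = -16*(-⅒) + 22*(-1/18) = 8/5 - 11/9 = 17/45 ≈ 0.37778)
o = -⅖ (o = 1/(-3 + ½) = 1/(-5/2) = -⅖ ≈ -0.40000)
(((-8/o + 1/10) + 18) - 39)*h = (((-8/(-⅖) + 1/10) + 18) - 39)*(17/45) = (((-8*(-5/2) + 1*(⅒)) + 18) - 39)*(17/45) = (((20 + ⅒) + 18) - 39)*(17/45) = ((201/10 + 18) - 39)*(17/45) = (381/10 - 39)*(17/45) = -9/10*17/45 = -17/50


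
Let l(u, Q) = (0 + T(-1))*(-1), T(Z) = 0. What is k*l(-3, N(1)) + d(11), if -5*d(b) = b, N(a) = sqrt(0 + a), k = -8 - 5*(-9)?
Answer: -11/5 ≈ -2.2000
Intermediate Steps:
k = 37 (k = -8 + 45 = 37)
N(a) = sqrt(a)
d(b) = -b/5
l(u, Q) = 0 (l(u, Q) = (0 + 0)*(-1) = 0*(-1) = 0)
k*l(-3, N(1)) + d(11) = 37*0 - 1/5*11 = 0 - 11/5 = -11/5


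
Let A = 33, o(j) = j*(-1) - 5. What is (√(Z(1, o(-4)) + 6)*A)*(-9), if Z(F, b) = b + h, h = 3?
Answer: -594*√2 ≈ -840.04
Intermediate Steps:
o(j) = -5 - j (o(j) = -j - 5 = -5 - j)
Z(F, b) = 3 + b (Z(F, b) = b + 3 = 3 + b)
(√(Z(1, o(-4)) + 6)*A)*(-9) = (√((3 + (-5 - 1*(-4))) + 6)*33)*(-9) = (√((3 + (-5 + 4)) + 6)*33)*(-9) = (√((3 - 1) + 6)*33)*(-9) = (√(2 + 6)*33)*(-9) = (√8*33)*(-9) = ((2*√2)*33)*(-9) = (66*√2)*(-9) = -594*√2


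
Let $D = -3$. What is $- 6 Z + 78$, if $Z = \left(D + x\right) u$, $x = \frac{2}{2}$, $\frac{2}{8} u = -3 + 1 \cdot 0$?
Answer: $-66$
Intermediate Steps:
$u = -12$ ($u = 4 \left(-3 + 1 \cdot 0\right) = 4 \left(-3 + 0\right) = 4 \left(-3\right) = -12$)
$x = 1$ ($x = 2 \cdot \frac{1}{2} = 1$)
$Z = 24$ ($Z = \left(-3 + 1\right) \left(-12\right) = \left(-2\right) \left(-12\right) = 24$)
$- 6 Z + 78 = \left(-6\right) 24 + 78 = -144 + 78 = -66$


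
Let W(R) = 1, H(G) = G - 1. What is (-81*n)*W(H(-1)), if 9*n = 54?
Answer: -486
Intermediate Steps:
n = 6 (n = (⅑)*54 = 6)
H(G) = -1 + G
(-81*n)*W(H(-1)) = -81*6*1 = -486*1 = -486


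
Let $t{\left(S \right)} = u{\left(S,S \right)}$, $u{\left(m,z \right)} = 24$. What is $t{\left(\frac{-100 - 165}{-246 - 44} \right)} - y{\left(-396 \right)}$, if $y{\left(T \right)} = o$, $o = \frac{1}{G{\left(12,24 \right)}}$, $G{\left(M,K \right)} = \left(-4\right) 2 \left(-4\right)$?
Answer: $\frac{767}{32} \approx 23.969$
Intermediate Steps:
$G{\left(M,K \right)} = 32$ ($G{\left(M,K \right)} = \left(-8\right) \left(-4\right) = 32$)
$t{\left(S \right)} = 24$
$o = \frac{1}{32} \approx 0.03125$
$y{\left(T \right)} = \frac{1}{32}$
$t{\left(\frac{-100 - 165}{-246 - 44} \right)} - y{\left(-396 \right)} = 24 - \frac{1}{32} = \frac{767}{32}$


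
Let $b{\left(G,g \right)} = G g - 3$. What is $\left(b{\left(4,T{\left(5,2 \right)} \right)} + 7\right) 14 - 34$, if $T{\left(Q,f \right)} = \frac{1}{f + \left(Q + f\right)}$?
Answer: $\frac{254}{9} \approx 28.222$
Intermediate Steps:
$T{\left(Q,f \right)} = \frac{1}{Q + 2 f}$
$b{\left(G,g \right)} = -3 + G g$
$\left(b{\left(4,T{\left(5,2 \right)} \right)} + 7\right) 14 - 34 = \left(\left(-3 + \frac{4}{5 + 2 \cdot 2}\right) + 7\right) 14 - 34 = \left(\left(-3 + \frac{4}{5 + 4}\right) + 7\right) 14 - 34 = \left(\left(-3 + \frac{4}{9}\right) + 7\right) 14 - 34 = \left(- \frac{23}{9} + 7\right) 14 - 34 = \frac{40}{9} \cdot 14 - 34 = \frac{560}{9} - 34 = \frac{254}{9}$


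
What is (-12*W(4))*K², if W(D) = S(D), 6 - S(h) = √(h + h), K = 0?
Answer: 0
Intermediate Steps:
S(h) = 6 - √2*√h (S(h) = 6 - √(h + h) = 6 - √(2*h) = 6 - √2*√h)
W(D) = 6 - √2*√D
(-12*W(4))*K² = -12*(6 - √2*√4)*0² = -12*(6 - 1*√2*2)*0 = -12*(6 - 2*√2)*0 = (-72 + 24*√2)*0 = 0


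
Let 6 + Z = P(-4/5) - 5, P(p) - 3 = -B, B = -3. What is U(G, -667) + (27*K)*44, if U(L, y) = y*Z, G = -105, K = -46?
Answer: -51313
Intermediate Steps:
P(p) = 6 (P(p) = 3 - 1*(-3) = 3 + 3 = 6)
Z = -5 (Z = -6 + (6 - 5) = -6 + 1 = -5)
U(L, y) = -5*y (U(L, y) = y*(-5) = -5*y)
U(G, -667) + (27*K)*44 = -5*(-667) + (27*(-46))*44 = 3335 - 1242*44 = 3335 - 54648 = -51313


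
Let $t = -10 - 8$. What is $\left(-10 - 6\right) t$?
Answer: $288$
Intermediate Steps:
$t = -18$ ($t = -10 - 8 = -18$)
$\left(-10 - 6\right) t = \left(-10 - 6\right) \left(-18\right) = \left(-16\right) \left(-18\right) = 288$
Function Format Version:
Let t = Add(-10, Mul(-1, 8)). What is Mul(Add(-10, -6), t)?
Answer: 288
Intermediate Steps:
t = -18 (t = Add(-10, -8) = -18)
Mul(Add(-10, -6), t) = Mul(Add(-10, -6), -18) = Mul(-16, -18) = 288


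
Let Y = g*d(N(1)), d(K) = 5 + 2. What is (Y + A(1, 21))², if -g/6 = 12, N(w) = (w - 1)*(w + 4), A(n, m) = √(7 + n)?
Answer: 254024 - 2016*√2 ≈ 2.5117e+5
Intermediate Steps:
N(w) = (-1 + w)*(4 + w)
g = -72 (g = -6*12 = -72)
d(K) = 7
Y = -504 (Y = -72*7 = -504)
(Y + A(1, 21))² = (-504 + √(7 + 1))² = (-504 + √8)² = (-504 + 2*√2)²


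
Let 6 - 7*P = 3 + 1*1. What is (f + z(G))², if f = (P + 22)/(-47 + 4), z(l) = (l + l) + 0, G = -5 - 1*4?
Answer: 31069476/90601 ≈ 342.93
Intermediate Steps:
G = -9 (G = -5 - 4 = -9)
P = 2/7 (P = 6/7 - (3 + 1*1)/7 = 6/7 - (3 + 1)/7 = 6/7 - ⅐*4 = 6/7 - 4/7 = 2/7 ≈ 0.28571)
z(l) = 2*l (z(l) = 2*l + 0 = 2*l)
f = -156/301 (f = (2/7 + 22)/(-47 + 4) = (156/7)/(-43) = (156/7)*(-1/43) = -156/301 ≈ -0.51827)
(f + z(G))² = (-156/301 + 2*(-9))² = (-156/301 - 18)² = (-5574/301)² = 31069476/90601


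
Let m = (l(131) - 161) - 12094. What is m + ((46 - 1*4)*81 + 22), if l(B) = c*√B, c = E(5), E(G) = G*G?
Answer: -8831 + 25*√131 ≈ -8544.9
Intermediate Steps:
E(G) = G²
c = 25 (c = 5² = 25)
l(B) = 25*√B
m = -12255 + 25*√131 (m = (25*√131 - 161) - 12094 = (-161 + 25*√131) - 12094 = -12255 + 25*√131 ≈ -11969.)
m + ((46 - 1*4)*81 + 22) = (-12255 + 25*√131) + ((46 - 1*4)*81 + 22) = (-12255 + 25*√131) + ((46 - 4)*81 + 22) = (-12255 + 25*√131) + (42*81 + 22) = (-12255 + 25*√131) + (3402 + 22) = (-12255 + 25*√131) + 3424 = -8831 + 25*√131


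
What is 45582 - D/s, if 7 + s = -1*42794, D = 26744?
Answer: 1950981926/42801 ≈ 45583.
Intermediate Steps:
s = -42801 (s = -7 - 1*42794 = -7 - 42794 = -42801)
45582 - D/s = 45582 - 26744/(-42801) = 45582 - 26744*(-1)/42801 = 45582 - 1*(-26744/42801) = 45582 + 26744/42801 = 1950981926/42801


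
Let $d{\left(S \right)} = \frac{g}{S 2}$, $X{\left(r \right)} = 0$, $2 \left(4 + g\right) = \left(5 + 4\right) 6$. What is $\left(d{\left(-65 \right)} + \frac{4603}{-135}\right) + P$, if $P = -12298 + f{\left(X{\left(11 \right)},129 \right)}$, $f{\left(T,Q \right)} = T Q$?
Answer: $- \frac{43286279}{3510} \approx -12332.0$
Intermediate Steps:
$g = 23$ ($g = -4 + \frac{\left(5 + 4\right) 6}{2} = -4 + \frac{9 \cdot 6}{2} = -4 + \frac{1}{2} \cdot 54 = -4 + 27 = 23$)
$f{\left(T,Q \right)} = Q T$
$d{\left(S \right)} = \frac{23}{2 S}$ ($d{\left(S \right)} = \frac{23}{S 2} = \frac{23}{2 S}$)
$P = -12298$ ($P = -12298 + 129 \cdot 0 = -12298 + 0 = -12298$)
$\left(d{\left(-65 \right)} + \frac{4603}{-135}\right) + P = \left(\frac{23}{2 \left(-65\right)} + \frac{4603}{-135}\right) - 12298 = \left(\frac{23}{2} \left(- \frac{1}{65}\right) + 4603 \left(- \frac{1}{135}\right)\right) - 12298 = \left(- \frac{23}{130} - \frac{4603}{135}\right) - 12298 = - \frac{120299}{3510} - 12298 = - \frac{43286279}{3510}$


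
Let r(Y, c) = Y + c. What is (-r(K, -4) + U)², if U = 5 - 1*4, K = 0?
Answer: 25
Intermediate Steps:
U = 1 (U = 5 - 4 = 1)
(-r(K, -4) + U)² = (-(0 - 4) + 1)² = (-1*(-4) + 1)² = (4 + 1)² = 5² = 25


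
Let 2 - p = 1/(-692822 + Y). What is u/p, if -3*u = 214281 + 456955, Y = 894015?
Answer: -135047984548/1207155 ≈ -1.1187e+5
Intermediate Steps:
u = -671236/3 (u = -(214281 + 456955)/3 = -⅓*671236 = -671236/3 ≈ -2.2375e+5)
p = 402385/201193 (p = 2 - 1/(-692822 + 894015) = 2 - 1/201193 = 402385/201193 ≈ 2.0000)
u/p = -671236/(3*402385/201193) = -671236/3*201193/402385 = -135047984548/1207155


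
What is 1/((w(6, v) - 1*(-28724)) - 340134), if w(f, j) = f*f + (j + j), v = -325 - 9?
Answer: -1/312042 ≈ -3.2047e-6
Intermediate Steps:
v = -334
w(f, j) = f² + 2*j
1/((w(6, v) - 1*(-28724)) - 340134) = 1/(((6² + 2*(-334)) - 1*(-28724)) - 340134) = 1/(((36 - 668) + 28724) - 340134) = 1/((-632 + 28724) - 340134) = 1/(28092 - 340134) = 1/(-312042) = -1/312042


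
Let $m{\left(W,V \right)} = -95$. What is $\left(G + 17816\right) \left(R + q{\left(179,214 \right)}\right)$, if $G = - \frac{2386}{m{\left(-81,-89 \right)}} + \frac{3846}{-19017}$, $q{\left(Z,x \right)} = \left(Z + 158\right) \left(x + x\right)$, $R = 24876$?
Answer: $\frac{1816920276518528}{602205} \approx 3.0171 \cdot 10^{9}$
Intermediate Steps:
$q{\left(Z,x \right)} = 2 x \left(158 + Z\right)$ ($q{\left(Z,x \right)} = \left(158 + Z\right) 2 x = 2 x \left(158 + Z\right)$)
$G = \frac{15003064}{602205}$ ($G = - \frac{2386}{-95} + \frac{3846}{-19017} = \left(-2386\right) \left(- \frac{1}{95}\right) + 3846 \left(- \frac{1}{19017}\right) = \frac{2386}{95} - \frac{1282}{6339} = \frac{15003064}{602205} \approx 24.914$)
$\left(G + 17816\right) \left(R + q{\left(179,214 \right)}\right) = \left(\frac{15003064}{602205} + 17816\right) \left(24876 + 2 \cdot 214 \left(158 + 179\right)\right) = \frac{10743887344 \left(24876 + 2 \cdot 214 \cdot 337\right)}{602205} = \frac{10743887344 \left(24876 + 144236\right)}{602205} = \frac{10743887344}{602205} \cdot 169112 = \frac{1816920276518528}{602205}$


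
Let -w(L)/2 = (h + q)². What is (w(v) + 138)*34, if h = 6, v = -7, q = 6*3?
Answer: -34476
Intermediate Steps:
q = 18
w(L) = -1152 (w(L) = -2*(6 + 18)² = -2*24² = -2*576 = -1152)
(w(v) + 138)*34 = (-1152 + 138)*34 = -1014*34 = -34476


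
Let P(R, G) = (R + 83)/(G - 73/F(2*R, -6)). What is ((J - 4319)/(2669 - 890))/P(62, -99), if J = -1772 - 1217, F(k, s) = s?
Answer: 7294/2965 ≈ 2.4600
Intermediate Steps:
J = -2989
P(R, G) = (83 + R)/(73/6 + G) (P(R, G) = (R + 83)/(G - 73/(-6)) = (83 + R)/(G - 73*(-⅙)) = (83 + R)/(G + 73/6) = (83 + R)/(73/6 + G))
((J - 4319)/(2669 - 890))/P(62, -99) = ((-2989 - 4319)/(2669 - 890))/((6*(83 + 62)/(73 + 6*(-99)))) = (-7308/1779)/((6*145/(73 - 594))) = (-7308*1/1779)/((6*145/(-521))) = -2436/(593*(6*(-1/521)*145)) = -2436/(593*(-870/521)) = -2436/593*(-521/870) = 7294/2965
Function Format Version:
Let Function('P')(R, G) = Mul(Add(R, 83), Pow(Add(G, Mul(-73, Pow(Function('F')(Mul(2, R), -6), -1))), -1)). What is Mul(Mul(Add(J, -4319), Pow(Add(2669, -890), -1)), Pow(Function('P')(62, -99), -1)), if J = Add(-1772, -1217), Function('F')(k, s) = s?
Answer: Rational(7294, 2965) ≈ 2.4600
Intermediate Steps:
J = -2989
Function('P')(R, G) = Mul(Pow(Add(Rational(73, 6), G), -1), Add(83, R)) (Function('P')(R, G) = Mul(Add(R, 83), Pow(Add(G, Mul(-73, Pow(-6, -1))), -1)) = Mul(Add(83, R), Pow(Add(G, Mul(-73, Rational(-1, 6))), -1)) = Mul(Add(83, R), Pow(Add(G, Rational(73, 6)), -1)) = Mul(Add(83, R), Pow(Add(Rational(73, 6), G), -1)) = Mul(Pow(Add(Rational(73, 6), G), -1), Add(83, R)))
Mul(Mul(Add(J, -4319), Pow(Add(2669, -890), -1)), Pow(Function('P')(62, -99), -1)) = Mul(Mul(Add(-2989, -4319), Pow(Add(2669, -890), -1)), Pow(Mul(6, Pow(Add(73, Mul(6, -99)), -1), Add(83, 62)), -1)) = Mul(Mul(-7308, Pow(1779, -1)), Pow(Mul(6, Pow(Add(73, -594), -1), 145), -1)) = Mul(Mul(-7308, Rational(1, 1779)), Pow(Mul(6, Pow(-521, -1), 145), -1)) = Mul(Rational(-2436, 593), Pow(Mul(6, Rational(-1, 521), 145), -1)) = Mul(Rational(-2436, 593), Pow(Rational(-870, 521), -1)) = Mul(Rational(-2436, 593), Rational(-521, 870)) = Rational(7294, 2965)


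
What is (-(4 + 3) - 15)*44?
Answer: -968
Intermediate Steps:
(-(4 + 3) - 15)*44 = (-1*7 - 15)*44 = (-7 - 15)*44 = -22*44 = -968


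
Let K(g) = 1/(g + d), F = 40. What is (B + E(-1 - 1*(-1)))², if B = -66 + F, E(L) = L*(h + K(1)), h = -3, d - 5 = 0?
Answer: 676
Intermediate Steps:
d = 5 (d = 5 + 0 = 5)
K(g) = 1/(5 + g) (K(g) = 1/(g + 5) = 1/(5 + g))
E(L) = -17*L/6 (E(L) = L*(-3 + 1/(5 + 1)) = L*(-3 + 1/6) = L*(-3 + ⅙) = L*(-17/6) = -17*L/6)
B = -26 (B = -66 + 40 = -26)
(B + E(-1 - 1*(-1)))² = (-26 - 17*(-1 - 1*(-1))/6)² = (-26 - 17*(-1 + 1)/6)² = (-26 - 17/6*0)² = (-26 + 0)² = (-26)² = 676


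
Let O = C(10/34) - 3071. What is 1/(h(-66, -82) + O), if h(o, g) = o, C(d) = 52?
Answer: -1/3085 ≈ -0.00032415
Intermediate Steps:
O = -3019 (O = 52 - 3071 = -3019)
1/(h(-66, -82) + O) = 1/(-66 - 3019) = 1/(-3085) = -1/3085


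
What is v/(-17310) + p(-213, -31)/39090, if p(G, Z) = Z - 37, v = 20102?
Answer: -13116071/11277465 ≈ -1.1630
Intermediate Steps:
p(G, Z) = -37 + Z
v/(-17310) + p(-213, -31)/39090 = 20102/(-17310) + (-37 - 31)/39090 = 20102*(-1/17310) - 68*1/39090 = -10051/8655 - 34/19545 = -13116071/11277465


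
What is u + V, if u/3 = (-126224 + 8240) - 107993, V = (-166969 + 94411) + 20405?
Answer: -730084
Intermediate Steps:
V = -52153 (V = -72558 + 20405 = -52153)
u = -677931 (u = 3*((-126224 + 8240) - 107993) = 3*(-117984 - 107993) = 3*(-225977) = -677931)
u + V = -677931 - 52153 = -730084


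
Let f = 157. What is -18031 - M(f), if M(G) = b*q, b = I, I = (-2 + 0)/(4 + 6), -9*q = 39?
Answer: -270478/15 ≈ -18032.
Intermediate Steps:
q = -13/3 (q = -1/9*39 = -13/3 ≈ -4.3333)
I = -1/5 (I = -2/10 = -2*1/10 = -1/5 ≈ -0.20000)
b = -1/5 ≈ -0.20000
M(G) = 13/15 (M(G) = -1/5*(-13/3) = 13/15)
-18031 - M(f) = -18031 - 1*13/15 = -18031 - 13/15 = -270478/15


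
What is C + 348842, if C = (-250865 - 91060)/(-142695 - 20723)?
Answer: 57007403881/163418 ≈ 3.4884e+5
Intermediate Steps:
C = 341925/163418 (C = -341925/(-163418) = -341925*(-1/163418) = 341925/163418 ≈ 2.0923)
C + 348842 = 341925/163418 + 348842 = 57007403881/163418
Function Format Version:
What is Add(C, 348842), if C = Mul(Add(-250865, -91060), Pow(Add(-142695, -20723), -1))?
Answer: Rational(57007403881, 163418) ≈ 3.4884e+5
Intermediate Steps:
C = Rational(341925, 163418) (C = Mul(-341925, Pow(-163418, -1)) = Mul(-341925, Rational(-1, 163418)) = Rational(341925, 163418) ≈ 2.0923)
Add(C, 348842) = Add(Rational(341925, 163418), 348842) = Rational(57007403881, 163418)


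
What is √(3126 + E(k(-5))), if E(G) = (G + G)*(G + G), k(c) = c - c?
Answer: √3126 ≈ 55.911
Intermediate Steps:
k(c) = 0
E(G) = 4*G² (E(G) = (2*G)*(2*G) = 4*G²)
√(3126 + E(k(-5))) = √(3126 + 4*0²) = √(3126 + 4*0) = √(3126 + 0) = √3126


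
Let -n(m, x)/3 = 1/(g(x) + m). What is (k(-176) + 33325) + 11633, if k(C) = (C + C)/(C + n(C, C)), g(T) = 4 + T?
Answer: 917858402/20415 ≈ 44960.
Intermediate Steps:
n(m, x) = -3/(4 + m + x) (n(m, x) = -3/((4 + x) + m) = -3/(4 + m + x))
k(C) = 2*C/(C - 3/(4 + 2*C)) (k(C) = (C + C)/(C - 3/(4 + C + C)) = (2*C)/(C - 3/(4 + 2*C)) = 2*C/(C - 3/(4 + 2*C)))
(k(-176) + 33325) + 11633 = (4*(-176)*(2 - 176)/(-3 + 2*(-176)*(2 - 176)) + 33325) + 11633 = (4*(-176)*(-174)/(-3 + 2*(-176)*(-174)) + 33325) + 11633 = (4*(-176)*(-174)/(-3 + 61248) + 33325) + 11633 = (4*(-176)*(-174)/61245 + 33325) + 11633 = (4*(-176)*(1/61245)*(-174) + 33325) + 11633 = (40832/20415 + 33325) + 11633 = 680370707/20415 + 11633 = 917858402/20415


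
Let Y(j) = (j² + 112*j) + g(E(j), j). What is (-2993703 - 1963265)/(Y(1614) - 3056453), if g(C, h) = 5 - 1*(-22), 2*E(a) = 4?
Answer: 2478484/135331 ≈ 18.314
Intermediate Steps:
E(a) = 2 (E(a) = (½)*4 = 2)
g(C, h) = 27 (g(C, h) = 5 + 22 = 27)
Y(j) = 27 + j² + 112*j (Y(j) = (j² + 112*j) + 27 = 27 + j² + 112*j)
(-2993703 - 1963265)/(Y(1614) - 3056453) = (-2993703 - 1963265)/((27 + 1614² + 112*1614) - 3056453) = -4956968/((27 + 2604996 + 180768) - 3056453) = -4956968/(2785791 - 3056453) = -4956968/(-270662) = -4956968*(-1/270662) = 2478484/135331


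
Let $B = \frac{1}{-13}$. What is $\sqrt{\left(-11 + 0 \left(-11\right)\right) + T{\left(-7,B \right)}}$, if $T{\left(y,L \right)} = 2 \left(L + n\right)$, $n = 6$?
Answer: $\frac{\sqrt{143}}{13} \approx 0.91987$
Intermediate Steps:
$B = - \frac{1}{13} \approx -0.076923$
$T{\left(y,L \right)} = 12 + 2 L$ ($T{\left(y,L \right)} = 2 \left(L + 6\right) = 2 \left(6 + L\right) = 12 + 2 L$)
$\sqrt{\left(-11 + 0 \left(-11\right)\right) + T{\left(-7,B \right)}} = \sqrt{\left(-11 + 0 \left(-11\right)\right) + \left(12 + 2 \left(- \frac{1}{13}\right)\right)} = \sqrt{\left(-11 + 0\right) + \left(12 - \frac{2}{13}\right)} = \sqrt{-11 + \frac{154}{13}} = \sqrt{\frac{11}{13}} = \frac{\sqrt{143}}{13}$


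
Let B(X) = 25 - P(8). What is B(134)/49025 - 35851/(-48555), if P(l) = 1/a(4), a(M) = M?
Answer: 1407037609/1904327100 ≈ 0.73886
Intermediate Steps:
P(l) = ¼ (P(l) = 1/4 = 1*(¼) = ¼)
B(X) = 99/4 (B(X) = 25 - 1*¼ = 25 - ¼ = 99/4)
B(134)/49025 - 35851/(-48555) = (99/4)/49025 - 35851/(-48555) = (99/4)*(1/49025) - 35851*(-1/48555) = 99/196100 + 35851/48555 = 1407037609/1904327100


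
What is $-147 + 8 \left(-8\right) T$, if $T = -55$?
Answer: $3373$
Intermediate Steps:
$-147 + 8 \left(-8\right) T = -147 + 8 \left(-8\right) \left(-55\right) = -147 - -3520 = -147 + 3520 = 3373$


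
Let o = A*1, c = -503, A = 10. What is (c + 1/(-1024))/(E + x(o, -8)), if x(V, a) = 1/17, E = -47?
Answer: 2918747/272384 ≈ 10.716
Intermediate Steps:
o = 10 (o = 10*1 = 10)
x(V, a) = 1/17
(c + 1/(-1024))/(E + x(o, -8)) = (-503 + 1/(-1024))/(-47 + 1/17) = (-503 - 1/1024)/(-798/17) = -515073/1024*(-17/798) = 2918747/272384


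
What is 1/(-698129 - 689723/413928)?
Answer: -413928/288975830435 ≈ -1.4324e-6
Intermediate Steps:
1/(-698129 - 689723/413928) = 1/(-288975830435/413928) = -413928/288975830435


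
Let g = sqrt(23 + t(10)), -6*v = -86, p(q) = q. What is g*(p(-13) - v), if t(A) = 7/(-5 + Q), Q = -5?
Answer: -41*sqrt(2230)/15 ≈ -129.08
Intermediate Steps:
v = 43/3 (v = -1/6*(-86) = 43/3 ≈ 14.333)
t(A) = -7/10 (t(A) = 7/(-5 - 5) = 7/(-10) = 7*(-1/10) = -7/10)
g = sqrt(2230)/10 (g = sqrt(23 - 7/10) = sqrt(223/10) = sqrt(2230)/10 ≈ 4.7223)
g*(p(-13) - v) = (sqrt(2230)/10)*(-13 - 1*43/3) = (sqrt(2230)/10)*(-13 - 43/3) = (sqrt(2230)/10)*(-82/3) = -41*sqrt(2230)/15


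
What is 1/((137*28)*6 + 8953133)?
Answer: 1/8976149 ≈ 1.1141e-7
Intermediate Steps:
1/((137*28)*6 + 8953133) = 1/(3836*6 + 8953133) = 1/(23016 + 8953133) = 1/8976149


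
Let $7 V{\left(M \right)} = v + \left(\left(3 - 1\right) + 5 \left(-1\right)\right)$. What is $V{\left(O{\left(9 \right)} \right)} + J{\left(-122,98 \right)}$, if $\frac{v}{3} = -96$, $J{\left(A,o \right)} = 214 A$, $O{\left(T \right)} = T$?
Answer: $- \frac{183047}{7} \approx -26150.0$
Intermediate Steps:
$v = -288$ ($v = 3 \left(-96\right) = -288$)
$V{\left(M \right)} = - \frac{291}{7}$ ($V{\left(M \right)} = \frac{-288 + \left(\left(3 - 1\right) + 5 \left(-1\right)\right)}{7} = \frac{-288 + \left(2 - 5\right)}{7} = \frac{-288 - 3}{7} = \frac{1}{7} \left(-291\right) = - \frac{291}{7}$)
$V{\left(O{\left(9 \right)} \right)} + J{\left(-122,98 \right)} = - \frac{291}{7} + 214 \left(-122\right) = - \frac{291}{7} - 26108 = - \frac{183047}{7}$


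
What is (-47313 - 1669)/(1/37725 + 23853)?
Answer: -923922975/449927213 ≈ -2.0535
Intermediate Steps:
(-47313 - 1669)/(1/37725 + 23853) = -48982/(1/37725 + 23853) = -48982/899854426/37725 = -48982*37725/899854426 = -923922975/449927213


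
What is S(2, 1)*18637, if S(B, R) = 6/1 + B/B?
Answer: 130459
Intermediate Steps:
S(B, R) = 7 (S(B, R) = 6*1 + 1 = 6 + 1 = 7)
S(2, 1)*18637 = 7*18637 = 130459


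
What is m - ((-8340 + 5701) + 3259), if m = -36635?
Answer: -37255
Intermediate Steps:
m - ((-8340 + 5701) + 3259) = -36635 - ((-8340 + 5701) + 3259) = -36635 - (-2639 + 3259) = -36635 - 1*620 = -36635 - 620 = -37255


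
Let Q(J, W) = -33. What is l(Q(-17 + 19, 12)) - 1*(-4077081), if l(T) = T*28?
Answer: 4076157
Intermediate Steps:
l(T) = 28*T
l(Q(-17 + 19, 12)) - 1*(-4077081) = 28*(-33) - 1*(-4077081) = -924 + 4077081 = 4076157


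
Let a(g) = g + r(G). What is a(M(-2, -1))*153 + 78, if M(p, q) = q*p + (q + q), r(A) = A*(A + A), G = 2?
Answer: 1302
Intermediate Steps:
r(A) = 2*A² (r(A) = A*(2*A) = 2*A²)
M(p, q) = 2*q + p*q (M(p, q) = p*q + 2*q = 2*q + p*q)
a(g) = 8 + g (a(g) = g + 2*2² = g + 2*4 = g + 8 = 8 + g)
a(M(-2, -1))*153 + 78 = (8 - (2 - 2))*153 + 78 = (8 - 1*0)*153 + 78 = (8 + 0)*153 + 78 = 8*153 + 78 = 1224 + 78 = 1302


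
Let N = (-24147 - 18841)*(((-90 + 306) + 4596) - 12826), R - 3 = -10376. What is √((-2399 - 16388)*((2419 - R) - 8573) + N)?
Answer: √265243479 ≈ 16286.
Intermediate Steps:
R = -10373 (R = 3 - 10376 = -10373)
N = 344505832 (N = -42988*((216 + 4596) - 12826) = -42988*(4812 - 12826) = -42988*(-8014) = 344505832)
√((-2399 - 16388)*((2419 - R) - 8573) + N) = √((-2399 - 16388)*((2419 - 1*(-10373)) - 8573) + 344505832) = √(-18787*((2419 + 10373) - 8573) + 344505832) = √(-18787*(12792 - 8573) + 344505832) = √(-18787*4219 + 344505832) = √(-79262353 + 344505832) = √265243479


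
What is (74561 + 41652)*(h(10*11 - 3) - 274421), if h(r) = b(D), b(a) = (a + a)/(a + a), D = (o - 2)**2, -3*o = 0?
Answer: -31891171460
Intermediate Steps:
o = 0 (o = -1/3*0 = 0)
D = 4 (D = (0 - 2)**2 = (-2)**2 = 4)
b(a) = 1 (b(a) = (2*a)/((2*a)) = (2*a)*(1/(2*a)) = 1)
h(r) = 1
(74561 + 41652)*(h(10*11 - 3) - 274421) = (74561 + 41652)*(1 - 274421) = 116213*(-274420) = -31891171460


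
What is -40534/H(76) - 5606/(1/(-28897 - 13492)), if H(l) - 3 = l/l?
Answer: 475245201/2 ≈ 2.3762e+8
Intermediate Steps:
H(l) = 4 (H(l) = 3 + l/l = 3 + 1 = 4)
-40534/H(76) - 5606/(1/(-28897 - 13492)) = -40534/4 - 5606/(1/(-28897 - 13492)) = -40534*¼ - 5606/(1/(-42389)) = -20267/2 - 5606/(-1/42389) = -20267/2 - 5606*(-42389) = -20267/2 + 237632734 = 475245201/2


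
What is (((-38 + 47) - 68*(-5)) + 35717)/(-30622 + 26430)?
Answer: -18033/2096 ≈ -8.6035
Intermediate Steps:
(((-38 + 47) - 68*(-5)) + 35717)/(-30622 + 26430) = ((9 + 340) + 35717)/(-4192) = (349 + 35717)*(-1/4192) = 36066*(-1/4192) = -18033/2096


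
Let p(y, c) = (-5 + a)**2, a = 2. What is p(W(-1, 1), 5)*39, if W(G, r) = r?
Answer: 351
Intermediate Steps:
p(y, c) = 9 (p(y, c) = (-5 + 2)**2 = (-3)**2 = 9)
p(W(-1, 1), 5)*39 = 9*39 = 351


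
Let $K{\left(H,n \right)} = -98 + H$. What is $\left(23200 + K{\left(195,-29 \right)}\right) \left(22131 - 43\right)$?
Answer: $514584136$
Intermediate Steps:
$\left(23200 + K{\left(195,-29 \right)}\right) \left(22131 - 43\right) = \left(23200 + \left(-98 + 195\right)\right) \left(22131 - 43\right) = \left(23200 + 97\right) 22088 = 23297 \cdot 22088 = 514584136$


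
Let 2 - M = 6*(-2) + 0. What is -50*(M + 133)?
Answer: -7350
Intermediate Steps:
M = 14 (M = 2 - (6*(-2) + 0) = 2 - (-12 + 0) = 2 - 1*(-12) = 2 + 12 = 14)
-50*(M + 133) = -50*(14 + 133) = -50*147 = -7350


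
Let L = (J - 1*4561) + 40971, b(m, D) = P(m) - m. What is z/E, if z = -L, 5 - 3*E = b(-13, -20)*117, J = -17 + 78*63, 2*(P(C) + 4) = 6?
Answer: 123921/1399 ≈ 88.578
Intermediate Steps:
P(C) = -1 (P(C) = -4 + (½)*6 = -4 + 3 = -1)
J = 4897 (J = -17 + 4914 = 4897)
b(m, D) = -1 - m
E = -1399/3 (E = 5/3 - (-1 - 1*(-13))*117/3 = 5/3 - (-1 + 13)*117/3 = 5/3 - 4*117 = 5/3 - ⅓*1404 = 5/3 - 468 = -1399/3 ≈ -466.33)
L = 41307 (L = (4897 - 1*4561) + 40971 = (4897 - 4561) + 40971 = 336 + 40971 = 41307)
z = -41307 (z = -1*41307 = -41307)
z/E = -41307/(-1399/3) = -41307*(-3/1399) = 123921/1399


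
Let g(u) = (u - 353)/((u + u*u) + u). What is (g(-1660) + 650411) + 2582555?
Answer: 8898027660467/2752280 ≈ 3.2330e+6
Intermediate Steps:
g(u) = (-353 + u)/(u² + 2*u) (g(u) = (-353 + u)/((u + u²) + u) = (-353 + u)/(u² + 2*u))
(g(-1660) + 650411) + 2582555 = ((-353 - 1660)/((-1660)*(2 - 1660)) + 650411) + 2582555 = (-1/1660*(-2013)/(-1658) + 650411) + 2582555 = (-1/1660*(-1/1658)*(-2013) + 650411) + 2582555 = (-2013/2752280 + 650411) + 2582555 = 1790113185067/2752280 + 2582555 = 8898027660467/2752280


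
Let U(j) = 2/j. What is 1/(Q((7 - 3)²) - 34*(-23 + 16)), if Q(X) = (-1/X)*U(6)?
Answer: 48/11423 ≈ 0.0042020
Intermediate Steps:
Q(X) = -1/(3*X) (Q(X) = (-1/X)*(2/6) = (-1/X)*(2*(⅙)) = -1/X*(⅓) = -1/(3*X))
1/(Q((7 - 3)²) - 34*(-23 + 16)) = 1/(-1/(3*(7 - 3)²) - 34*(-23 + 16)) = 1/(-1/(3*(4²)) - 34*(-7)) = 1/(-⅓/16 + 238) = 1/(-⅓*1/16 + 238) = 1/(-1/48 + 238) = 1/(11423/48) = 48/11423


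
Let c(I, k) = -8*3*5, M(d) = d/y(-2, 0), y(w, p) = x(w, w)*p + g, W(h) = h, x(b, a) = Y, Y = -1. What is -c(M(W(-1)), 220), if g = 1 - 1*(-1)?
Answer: 120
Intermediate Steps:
x(b, a) = -1
g = 2 (g = 1 + 1 = 2)
y(w, p) = 2 - p (y(w, p) = -p + 2 = 2 - p)
M(d) = d/2 (M(d) = d/(2 - 1*0) = d/(2 + 0) = d/2)
c(I, k) = -120 (c(I, k) = -24*5 = -120)
-c(M(W(-1)), 220) = -1*(-120) = 120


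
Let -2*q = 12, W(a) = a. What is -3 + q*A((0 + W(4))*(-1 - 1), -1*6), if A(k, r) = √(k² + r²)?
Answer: -63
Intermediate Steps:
q = -6 (q = -½*12 = -6)
-3 + q*A((0 + W(4))*(-1 - 1), -1*6) = -3 - 6*√(((0 + 4)*(-1 - 1))² + (-1*6)²) = -3 - 6*√((4*(-2))² + (-6)²) = -3 - 6*√((-8)² + 36) = -3 - 6*√(64 + 36) = -3 - 6*√100 = -3 - 6*10 = -3 - 60 = -63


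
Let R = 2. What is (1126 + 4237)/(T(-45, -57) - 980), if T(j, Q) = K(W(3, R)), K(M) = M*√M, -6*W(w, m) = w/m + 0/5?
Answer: -336367360/61465601 + 42904*I/61465601 ≈ -5.4725 + 0.00069802*I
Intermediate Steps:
W(w, m) = -w/(6*m) (W(w, m) = -(w/m + 0/5)/6 = -(w/m + 0*(⅕))/6 = -(w/m + 0)/6 = -w/(6*m))
K(M) = M^(3/2)
T(j, Q) = -I/8 (T(j, Q) = (-⅙*3/2)^(3/2) = (-⅙*3*½)^(3/2) = (-¼)^(3/2) = -I/8)
(1126 + 4237)/(T(-45, -57) - 980) = (1126 + 4237)/(-I/8 - 980) = 5363/(-980 - I/8) = 5363*(64*(-980 + I/8)/61465601) = 343232*(-980 + I/8)/61465601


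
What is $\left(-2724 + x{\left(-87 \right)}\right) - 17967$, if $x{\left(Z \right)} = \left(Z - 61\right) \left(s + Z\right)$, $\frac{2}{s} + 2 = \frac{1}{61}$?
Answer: $- \frac{927559}{121} \approx -7665.8$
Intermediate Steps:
$s = - \frac{122}{121}$ ($s = \frac{2}{-2 + \frac{1}{61}} = \frac{2}{- \frac{121}{61}} = 2 \left(- \frac{61}{121}\right) = - \frac{122}{121} \approx -1.0083$)
$x{\left(Z \right)} = \left(-61 + Z\right) \left(- \frac{122}{121} + Z\right)$ ($x{\left(Z \right)} = \left(Z - 61\right) \left(- \frac{122}{121} + Z\right) = \left(-61 + Z\right) \left(- \frac{122}{121} + Z\right)$)
$\left(-2724 + x{\left(-87 \right)}\right) - 17967 = \left(-2724 + \left(\frac{7442}{121} + \left(-87\right)^{2} - - \frac{652761}{121}\right)\right) - 17967 = \left(-2724 + \left(\frac{7442}{121} + 7569 + \frac{652761}{121}\right)\right) - 17967 = \left(-2724 + \frac{1576052}{121}\right) - 17967 = \frac{1246448}{121} - 17967 = - \frac{927559}{121}$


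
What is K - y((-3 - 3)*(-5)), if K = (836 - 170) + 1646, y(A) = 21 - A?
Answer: 2321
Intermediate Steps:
K = 2312 (K = 666 + 1646 = 2312)
K - y((-3 - 3)*(-5)) = 2312 - (21 - (-3 - 3)*(-5)) = 2312 - (21 - (-6)*(-5)) = 2312 - (21 - 1*30) = 2312 - (21 - 30) = 2312 - 1*(-9) = 2312 + 9 = 2321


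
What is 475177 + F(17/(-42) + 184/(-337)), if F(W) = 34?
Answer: 475211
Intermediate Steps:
475177 + F(17/(-42) + 184/(-337)) = 475177 + 34 = 475211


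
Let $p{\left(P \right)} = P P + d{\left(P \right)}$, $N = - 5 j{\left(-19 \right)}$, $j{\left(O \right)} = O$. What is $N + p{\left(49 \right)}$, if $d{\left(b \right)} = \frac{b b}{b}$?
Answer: $2545$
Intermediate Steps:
$N = 95$ ($N = \left(-5\right) \left(-19\right) = 95$)
$d{\left(b \right)} = b$ ($d{\left(b \right)} = \frac{b^{2}}{b} = b$)
$p{\left(P \right)} = P + P^{2}$ ($p{\left(P \right)} = P P + P = P^{2} + P = P + P^{2}$)
$N + p{\left(49 \right)} = 95 + 49 \left(1 + 49\right) = 95 + 49 \cdot 50 = 95 + 2450 = 2545$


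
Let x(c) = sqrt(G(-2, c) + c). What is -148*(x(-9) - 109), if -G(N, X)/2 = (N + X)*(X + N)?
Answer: 16132 - 148*I*sqrt(251) ≈ 16132.0 - 2344.8*I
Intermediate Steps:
G(N, X) = -2*(N + X)**2 (G(N, X) = -2*(N + X)*(X + N) = -2*(N + X)*(N + X) = -2*(N + X)**2)
x(c) = sqrt(c - 2*(-2 + c)**2) (x(c) = sqrt(-2*(-2 + c)**2 + c) = sqrt(c - 2*(-2 + c)**2))
-148*(x(-9) - 109) = -148*(sqrt(-9 - 2*(-2 - 9)**2) - 109) = -148*(sqrt(-9 - 2*(-11)**2) - 109) = -148*(sqrt(-9 - 2*121) - 109) = -148*(sqrt(-9 - 242) - 109) = -148*(sqrt(-251) - 109) = -148*(I*sqrt(251) - 109) = -148*(-109 + I*sqrt(251)) = 16132 - 148*I*sqrt(251)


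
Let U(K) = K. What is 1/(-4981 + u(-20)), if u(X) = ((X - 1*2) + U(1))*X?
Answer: -1/4561 ≈ -0.00021925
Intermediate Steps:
u(X) = X*(-1 + X) (u(X) = ((X - 1*2) + 1)*X = ((X - 2) + 1)*X = ((-2 + X) + 1)*X = (-1 + X)*X = X*(-1 + X))
1/(-4981 + u(-20)) = 1/(-4981 - 20*(-1 - 20)) = 1/(-4981 - 20*(-21)) = 1/(-4981 + 420) = 1/(-4561) = -1/4561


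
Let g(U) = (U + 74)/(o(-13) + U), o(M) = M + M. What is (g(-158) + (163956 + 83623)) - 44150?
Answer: 9357755/46 ≈ 2.0343e+5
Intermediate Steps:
o(M) = 2*M
g(U) = (74 + U)/(-26 + U) (g(U) = (U + 74)/(2*(-13) + U) = (74 + U)/(-26 + U))
(g(-158) + (163956 + 83623)) - 44150 = ((74 - 158)/(-26 - 158) + (163956 + 83623)) - 44150 = (-84/(-184) + 247579) - 44150 = (-1/184*(-84) + 247579) - 44150 = (21/46 + 247579) - 44150 = 11388655/46 - 44150 = 9357755/46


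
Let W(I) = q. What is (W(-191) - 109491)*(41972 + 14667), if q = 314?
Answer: -6183676103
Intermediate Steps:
W(I) = 314
(W(-191) - 109491)*(41972 + 14667) = (314 - 109491)*(41972 + 14667) = -109177*56639 = -6183676103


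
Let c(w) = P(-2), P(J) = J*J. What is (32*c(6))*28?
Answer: 3584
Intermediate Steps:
P(J) = J**2
c(w) = 4 (c(w) = (-2)**2 = 4)
(32*c(6))*28 = (32*4)*28 = 128*28 = 3584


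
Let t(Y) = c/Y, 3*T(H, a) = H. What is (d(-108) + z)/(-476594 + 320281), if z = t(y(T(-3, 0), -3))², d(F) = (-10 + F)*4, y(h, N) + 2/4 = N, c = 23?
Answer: 21012/7659337 ≈ 0.0027433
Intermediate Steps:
T(H, a) = H/3
y(h, N) = -½ + N
t(Y) = 23/Y
d(F) = -40 + 4*F
z = 2116/49 (z = (23/(-½ - 3))² = (23/(-7/2))² = (23*(-2/7))² = (-46/7)² = 2116/49 ≈ 43.184)
(d(-108) + z)/(-476594 + 320281) = ((-40 + 4*(-108)) + 2116/49)/(-476594 + 320281) = ((-40 - 432) + 2116/49)/(-156313) = (-472 + 2116/49)*(-1/156313) = -21012/49*(-1/156313) = 21012/7659337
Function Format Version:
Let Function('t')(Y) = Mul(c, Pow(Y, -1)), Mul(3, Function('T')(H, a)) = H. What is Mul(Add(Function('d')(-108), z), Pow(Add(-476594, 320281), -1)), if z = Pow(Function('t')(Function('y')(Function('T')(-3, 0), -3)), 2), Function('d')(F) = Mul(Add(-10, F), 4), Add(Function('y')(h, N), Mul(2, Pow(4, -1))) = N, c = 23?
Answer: Rational(21012, 7659337) ≈ 0.0027433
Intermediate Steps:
Function('T')(H, a) = Mul(Rational(1, 3), H)
Function('y')(h, N) = Add(Rational(-1, 2), N)
Function('t')(Y) = Mul(23, Pow(Y, -1))
Function('d')(F) = Add(-40, Mul(4, F))
z = Rational(2116, 49) (z = Pow(Mul(23, Pow(Add(Rational(-1, 2), -3), -1)), 2) = Pow(Mul(23, Pow(Rational(-7, 2), -1)), 2) = Pow(Mul(23, Rational(-2, 7)), 2) = Pow(Rational(-46, 7), 2) = Rational(2116, 49) ≈ 43.184)
Mul(Add(Function('d')(-108), z), Pow(Add(-476594, 320281), -1)) = Mul(Add(Add(-40, Mul(4, -108)), Rational(2116, 49)), Pow(Add(-476594, 320281), -1)) = Mul(Add(Add(-40, -432), Rational(2116, 49)), Pow(-156313, -1)) = Mul(Add(-472, Rational(2116, 49)), Rational(-1, 156313)) = Mul(Rational(-21012, 49), Rational(-1, 156313)) = Rational(21012, 7659337)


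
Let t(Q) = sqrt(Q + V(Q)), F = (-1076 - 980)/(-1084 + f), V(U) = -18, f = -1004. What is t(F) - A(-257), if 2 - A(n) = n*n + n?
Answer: 65790 + I*sqrt(128789)/87 ≈ 65790.0 + 4.125*I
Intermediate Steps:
A(n) = 2 - n - n**2 (A(n) = 2 - (n*n + n) = 2 - (n**2 + n) = 2 - (n + n**2) = 2 + (-n - n**2) = 2 - n - n**2)
F = 257/261 (F = (-1076 - 980)/(-1084 - 1004) = -2056/(-2088) = -2056*(-1/2088) = 257/261 ≈ 0.98467)
t(Q) = sqrt(-18 + Q) (t(Q) = sqrt(Q - 18) = sqrt(-18 + Q))
t(F) - A(-257) = sqrt(-18 + 257/261) - (2 - 1*(-257) - 1*(-257)**2) = sqrt(-4441/261) - (2 + 257 - 1*66049) = I*sqrt(128789)/87 - (2 + 257 - 66049) = I*sqrt(128789)/87 - 1*(-65790) = I*sqrt(128789)/87 + 65790 = 65790 + I*sqrt(128789)/87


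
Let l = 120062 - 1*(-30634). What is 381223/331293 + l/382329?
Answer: 945300185/611898171 ≈ 1.5449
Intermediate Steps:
l = 150696 (l = 120062 + 30634 = 150696)
381223/331293 + l/382329 = 381223/331293 + 150696/382329 = 381223*(1/331293) + 150696*(1/382329) = 381223/331293 + 728/1847 = 945300185/611898171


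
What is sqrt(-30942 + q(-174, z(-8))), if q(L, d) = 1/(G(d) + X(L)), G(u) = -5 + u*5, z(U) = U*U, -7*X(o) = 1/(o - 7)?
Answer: I*sqrt(4928614505893010)/399106 ≈ 175.9*I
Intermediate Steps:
X(o) = -1/(7*(-7 + o)) (X(o) = -1/(7*(o - 7)) = -1/(7*(-7 + o)))
z(U) = U**2
G(u) = -5 + 5*u
q(L, d) = 1/(-5 - 1/(-49 + 7*L) + 5*d) (q(L, d) = 1/((-5 + 5*d) - 1/(-49 + 7*L)) = 1/(-5 - 1/(-49 + 7*L) + 5*d))
sqrt(-30942 + q(-174, z(-8))) = sqrt(-30942 + 7*(7 - 1*(-174))/(1 + 35*(1 - 1*(-8)**2)*(-7 - 174))) = sqrt(-30942 + 7*(7 + 174)/(1 + 35*(1 - 1*64)*(-181))) = sqrt(-30942 + 7*181/(1 + 35*(1 - 64)*(-181))) = sqrt(-30942 + 7*181/(1 + 35*(-63)*(-181))) = sqrt(-30942 + 7*181/(1 + 399105)) = sqrt(-30942 + 7*181/399106) = sqrt(-30942 + 7*(1/399106)*181) = sqrt(-30942 + 1267/399106) = sqrt(-12349136585/399106) = I*sqrt(4928614505893010)/399106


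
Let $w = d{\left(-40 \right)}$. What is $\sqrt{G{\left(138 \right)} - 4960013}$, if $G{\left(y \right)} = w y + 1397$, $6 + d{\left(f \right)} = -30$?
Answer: $16 i \sqrt{19389} \approx 2227.9 i$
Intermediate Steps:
$d{\left(f \right)} = -36$ ($d{\left(f \right)} = -6 - 30 = -36$)
$w = -36$
$G{\left(y \right)} = 1397 - 36 y$ ($G{\left(y \right)} = - 36 y + 1397 = 1397 - 36 y$)
$\sqrt{G{\left(138 \right)} - 4960013} = \sqrt{\left(1397 - 4968\right) - 4960013} = \sqrt{-3571 - 4960013} = \sqrt{-4963584} = 16 i \sqrt{19389}$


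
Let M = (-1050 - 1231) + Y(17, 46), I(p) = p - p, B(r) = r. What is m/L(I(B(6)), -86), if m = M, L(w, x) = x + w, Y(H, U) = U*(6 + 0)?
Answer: 2005/86 ≈ 23.314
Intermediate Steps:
Y(H, U) = 6*U (Y(H, U) = U*6 = 6*U)
I(p) = 0
L(w, x) = w + x
M = -2005 (M = (-1050 - 1231) + 6*46 = -2281 + 276 = -2005)
m = -2005
m/L(I(B(6)), -86) = -2005/(0 - 86) = -2005/(-86) = -2005*(-1/86) = 2005/86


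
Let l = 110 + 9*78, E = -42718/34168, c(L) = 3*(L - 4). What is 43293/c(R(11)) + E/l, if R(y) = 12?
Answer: 25023707847/13872208 ≈ 1803.9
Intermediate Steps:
c(L) = -12 + 3*L (c(L) = 3*(-4 + L) = -12 + 3*L)
E = -21359/17084 (E = -42718*1/34168 = -21359/17084 ≈ -1.2502)
l = 812 (l = 110 + 702 = 812)
43293/c(R(11)) + E/l = 43293/(-12 + 3*12) - 21359/17084/812 = 43293/(-12 + 36) - 21359/17084*1/812 = 43293/24 - 21359/13872208 = 43293*(1/24) - 21359/13872208 = 14431/8 - 21359/13872208 = 25023707847/13872208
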